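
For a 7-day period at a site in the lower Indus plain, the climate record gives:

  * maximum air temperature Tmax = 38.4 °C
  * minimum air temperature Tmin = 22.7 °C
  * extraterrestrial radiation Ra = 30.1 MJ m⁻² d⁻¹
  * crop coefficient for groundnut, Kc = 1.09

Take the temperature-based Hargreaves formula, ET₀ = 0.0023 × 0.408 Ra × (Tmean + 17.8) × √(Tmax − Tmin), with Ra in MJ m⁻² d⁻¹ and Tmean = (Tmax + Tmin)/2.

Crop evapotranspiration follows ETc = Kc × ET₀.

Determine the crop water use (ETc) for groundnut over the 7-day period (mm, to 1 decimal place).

41.3 mm

Tmean = (38.4 + 22.7)/2 = 30.55 °C
0.408 Ra = 0.408 × 30.1 = 12.2808 mm/d equivalent
ET₀ = 0.0023 × 12.2808 × (30.55 + 17.8) × √15.7 = 0.0023 × 12.2808 × 48.35 × 3.9623 = 5.4113 mm/d
ETc = Kc × ET₀ = 1.09 × 5.4113 = 5.8983 mm/d
Over 7 days: 5.8983 × 7 = 41.288 mm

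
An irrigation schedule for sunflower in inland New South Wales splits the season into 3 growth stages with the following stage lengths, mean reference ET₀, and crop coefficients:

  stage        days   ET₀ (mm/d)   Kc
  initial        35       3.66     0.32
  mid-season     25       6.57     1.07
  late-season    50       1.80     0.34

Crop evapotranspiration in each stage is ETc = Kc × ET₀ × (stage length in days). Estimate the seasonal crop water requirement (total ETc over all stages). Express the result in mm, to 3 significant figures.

247 mm

initial: 0.32 × 3.66 × 35 = 40.99 mm
mid-season: 1.07 × 6.57 × 25 = 175.75 mm
late-season: 0.34 × 1.80 × 50 = 30.60 mm
Seasonal total = 247.34 mm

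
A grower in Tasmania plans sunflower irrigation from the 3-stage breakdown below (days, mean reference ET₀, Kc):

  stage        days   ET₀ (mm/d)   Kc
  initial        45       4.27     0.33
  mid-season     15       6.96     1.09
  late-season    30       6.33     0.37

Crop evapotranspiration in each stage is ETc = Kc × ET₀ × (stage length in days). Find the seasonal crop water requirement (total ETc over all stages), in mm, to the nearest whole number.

initial: 0.33 × 4.27 × 45 = 63.41 mm
mid-season: 1.09 × 6.96 × 15 = 113.80 mm
late-season: 0.37 × 6.33 × 30 = 70.26 mm
Seasonal total = 247.47 mm

247 mm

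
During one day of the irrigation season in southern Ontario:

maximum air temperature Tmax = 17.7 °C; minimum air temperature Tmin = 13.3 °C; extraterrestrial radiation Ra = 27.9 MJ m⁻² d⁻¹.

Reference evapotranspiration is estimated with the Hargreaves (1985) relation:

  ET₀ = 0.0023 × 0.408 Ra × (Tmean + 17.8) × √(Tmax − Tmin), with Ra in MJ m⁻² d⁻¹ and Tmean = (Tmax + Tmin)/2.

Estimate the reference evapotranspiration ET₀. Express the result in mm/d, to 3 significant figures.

Tmean = (17.7 + 13.3)/2 = 15.50 °C
0.408 Ra = 0.408 × 27.9 = 11.3832 mm/d equivalent
ET₀ = 0.0023 × 11.3832 × (15.50 + 17.8) × √4.4 = 0.0023 × 11.3832 × 33.30 × 2.0976 = 1.8288 mm/d

1.83 mm/d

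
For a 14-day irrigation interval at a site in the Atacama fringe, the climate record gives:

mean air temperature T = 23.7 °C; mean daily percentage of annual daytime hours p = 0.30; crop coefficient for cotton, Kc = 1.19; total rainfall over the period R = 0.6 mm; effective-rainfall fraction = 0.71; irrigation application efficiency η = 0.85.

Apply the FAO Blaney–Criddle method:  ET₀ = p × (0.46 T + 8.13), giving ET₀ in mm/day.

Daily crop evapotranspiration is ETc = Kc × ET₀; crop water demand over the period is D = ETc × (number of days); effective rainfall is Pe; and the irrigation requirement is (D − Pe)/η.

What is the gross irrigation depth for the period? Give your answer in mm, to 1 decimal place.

111.4 mm

ET₀ = 0.30 × (0.46 × 23.7 + 8.13) = 0.30 × 19.032 = 5.7096 mm/d
ETc = Kc × ET₀ = 1.19 × 5.7096 = 6.7944 mm/d
Crop demand D = ETc × 14 d = 6.7944 × 14 = 95.122 mm
Pe = 0.71 × 0.6 = 0.426 mm
D − Pe = 95.122 − 0.426 = 94.696 mm
Gross irrigation = 94.696 / 0.85 = 111.407 mm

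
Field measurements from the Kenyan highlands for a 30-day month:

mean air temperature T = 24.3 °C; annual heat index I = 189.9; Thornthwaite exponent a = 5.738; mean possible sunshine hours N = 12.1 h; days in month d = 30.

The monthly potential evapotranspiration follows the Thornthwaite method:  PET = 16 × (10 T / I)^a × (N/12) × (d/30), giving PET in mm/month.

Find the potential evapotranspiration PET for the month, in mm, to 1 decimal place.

10T/I = 10 × 24.3 / 189.9 = 1.2796
(10T/I)^a = 1.2796^5.738 = 4.1152
Uncorrected PET = 16 × 4.1152 = 65.843 mm
Correction = (N/12)(d/30) = (12.1/12)(30/30) = 1.0083
PET = 65.843 × 1.0083 = 66.389 mm/month

66.4 mm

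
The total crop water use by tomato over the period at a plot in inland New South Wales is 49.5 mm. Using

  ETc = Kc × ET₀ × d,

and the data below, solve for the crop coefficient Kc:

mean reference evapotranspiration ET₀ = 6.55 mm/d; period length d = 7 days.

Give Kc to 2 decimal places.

ETc = Kc × ET₀ × d  ⇒  Kc = ETc / (ET₀ × d)
Kc = 49.5 / (6.55 × 7) = 49.5 / 45.85 = 1.0796

1.08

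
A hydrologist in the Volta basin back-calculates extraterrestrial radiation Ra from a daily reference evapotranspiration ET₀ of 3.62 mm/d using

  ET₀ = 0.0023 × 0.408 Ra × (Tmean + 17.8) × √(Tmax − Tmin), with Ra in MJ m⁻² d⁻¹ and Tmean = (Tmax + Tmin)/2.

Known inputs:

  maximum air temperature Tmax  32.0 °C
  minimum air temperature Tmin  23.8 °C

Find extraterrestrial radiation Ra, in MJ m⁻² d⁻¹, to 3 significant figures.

29.5 MJ m⁻² d⁻¹

Tmean = (32.0+23.8)/2 = 27.90 °C; ΔT = 8.2
Ra = ET₀ / [0.0023 × 0.408 × (Tmean+17.8) × √ΔT]
   = 3.62 / (0.0023 × 0.408 × 45.70 × 2.8636) = 29.478 MJ m⁻² d⁻¹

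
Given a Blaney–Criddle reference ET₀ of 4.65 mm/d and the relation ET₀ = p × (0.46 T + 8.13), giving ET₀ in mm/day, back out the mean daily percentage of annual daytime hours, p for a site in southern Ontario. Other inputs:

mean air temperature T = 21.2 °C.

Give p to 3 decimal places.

0.260

p = ET₀ / (0.46 T + 8.13) = 4.65 / (0.46 × 21.2 + 8.13) = 4.65 / 17.882 = 0.2600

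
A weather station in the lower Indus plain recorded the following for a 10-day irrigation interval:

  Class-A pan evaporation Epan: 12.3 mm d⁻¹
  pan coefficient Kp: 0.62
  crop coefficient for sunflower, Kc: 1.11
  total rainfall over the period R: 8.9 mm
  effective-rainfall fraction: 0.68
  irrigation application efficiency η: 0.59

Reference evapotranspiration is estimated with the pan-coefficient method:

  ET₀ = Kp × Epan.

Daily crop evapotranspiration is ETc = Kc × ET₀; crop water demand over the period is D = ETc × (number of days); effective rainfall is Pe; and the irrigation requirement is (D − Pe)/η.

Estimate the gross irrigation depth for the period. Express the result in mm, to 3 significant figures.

ET₀ = 0.62 × 12.3 = 7.6260 mm/d
ETc = Kc × ET₀ = 1.11 × 7.6260 = 8.4649 mm/d
Crop demand D = ETc × 10 d = 8.4649 × 10 = 84.649 mm
Pe = 0.68 × 8.9 = 6.052 mm
D − Pe = 84.649 − 6.052 = 78.597 mm
Gross irrigation = 78.597 / 0.59 = 133.215 mm

133 mm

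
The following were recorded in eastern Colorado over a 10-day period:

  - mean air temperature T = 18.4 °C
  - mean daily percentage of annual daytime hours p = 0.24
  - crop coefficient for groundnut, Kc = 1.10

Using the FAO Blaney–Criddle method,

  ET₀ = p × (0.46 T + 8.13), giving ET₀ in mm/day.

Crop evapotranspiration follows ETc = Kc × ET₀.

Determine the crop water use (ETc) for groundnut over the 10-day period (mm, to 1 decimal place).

43.8 mm

ET₀ = 0.24 × (0.46 × 18.4 + 8.13) = 0.24 × 16.594 = 3.9826 mm/d
ETc = Kc × ET₀ = 1.10 × 3.9826 = 4.3809 mm/d
Over 10 days: 4.3809 × 10 = 43.809 mm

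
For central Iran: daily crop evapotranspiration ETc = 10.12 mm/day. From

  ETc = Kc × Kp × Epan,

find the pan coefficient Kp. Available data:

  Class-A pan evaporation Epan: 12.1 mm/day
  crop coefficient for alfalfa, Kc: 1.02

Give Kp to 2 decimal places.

0.82

ETc = Kc × Kp × Epan  ⇒  Kp = ETc / (Kc × Epan)
Kp = 10.12 / (1.02 × 12.1) = 10.12 / 12.342 = 0.8200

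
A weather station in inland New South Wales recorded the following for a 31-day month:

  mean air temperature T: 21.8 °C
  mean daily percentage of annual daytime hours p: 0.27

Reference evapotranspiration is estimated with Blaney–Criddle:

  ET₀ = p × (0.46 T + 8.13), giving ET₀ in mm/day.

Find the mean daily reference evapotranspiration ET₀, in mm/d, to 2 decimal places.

4.90 mm/d

ET₀ = 0.27 × (0.46 × 21.8 + 8.13) = 0.27 × 18.158 = 4.9027 mm/d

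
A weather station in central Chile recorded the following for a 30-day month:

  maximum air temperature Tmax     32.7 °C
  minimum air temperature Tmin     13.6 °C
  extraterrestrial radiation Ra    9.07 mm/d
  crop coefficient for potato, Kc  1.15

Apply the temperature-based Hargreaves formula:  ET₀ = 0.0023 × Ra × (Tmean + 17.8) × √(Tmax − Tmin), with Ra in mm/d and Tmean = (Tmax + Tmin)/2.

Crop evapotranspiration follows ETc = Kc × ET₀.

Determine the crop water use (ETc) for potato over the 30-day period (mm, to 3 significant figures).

129 mm

Tmean = (32.7 + 13.6)/2 = 23.15 °C
ET₀ = 0.0023 × 9.07 × (23.15 + 17.8) × √19.1 = 0.0023 × 9.07 × 40.95 × 4.3704 = 3.7334 mm/d
ETc = Kc × ET₀ = 1.15 × 3.7334 = 4.2934 mm/d
Over 30 days: 4.2934 × 30 = 128.802 mm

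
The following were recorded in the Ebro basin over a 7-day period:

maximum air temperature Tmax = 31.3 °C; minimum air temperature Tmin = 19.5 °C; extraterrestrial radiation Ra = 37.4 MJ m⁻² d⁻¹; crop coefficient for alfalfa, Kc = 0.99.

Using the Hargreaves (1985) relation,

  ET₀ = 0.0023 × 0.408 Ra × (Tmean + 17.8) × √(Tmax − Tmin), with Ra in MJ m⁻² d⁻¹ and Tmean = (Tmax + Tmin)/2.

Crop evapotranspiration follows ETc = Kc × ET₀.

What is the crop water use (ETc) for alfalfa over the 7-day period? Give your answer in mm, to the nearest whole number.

Tmean = (31.3 + 19.5)/2 = 25.40 °C
0.408 Ra = 0.408 × 37.4 = 15.2592 mm/d equivalent
ET₀ = 0.0023 × 15.2592 × (25.40 + 17.8) × √11.8 = 0.0023 × 15.2592 × 43.20 × 3.4351 = 5.2081 mm/d
ETc = Kc × ET₀ = 0.99 × 5.2081 = 5.1560 mm/d
Over 7 days: 5.1560 × 7 = 36.092 mm

36 mm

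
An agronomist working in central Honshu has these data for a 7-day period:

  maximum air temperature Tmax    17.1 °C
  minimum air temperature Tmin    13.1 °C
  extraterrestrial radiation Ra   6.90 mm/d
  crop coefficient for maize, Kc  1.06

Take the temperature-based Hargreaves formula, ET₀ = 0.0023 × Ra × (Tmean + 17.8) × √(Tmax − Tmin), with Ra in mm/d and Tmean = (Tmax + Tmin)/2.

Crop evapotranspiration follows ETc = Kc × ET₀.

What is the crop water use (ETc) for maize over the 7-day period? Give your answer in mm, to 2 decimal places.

7.75 mm

Tmean = (17.1 + 13.1)/2 = 15.10 °C
ET₀ = 0.0023 × 6.90 × (15.10 + 17.8) × √4.0 = 0.0023 × 6.90 × 32.90 × 2.0000 = 1.0442 mm/d
ETc = Kc × ET₀ = 1.06 × 1.0442 = 1.1069 mm/d
Over 7 days: 1.1069 × 7 = 7.748 mm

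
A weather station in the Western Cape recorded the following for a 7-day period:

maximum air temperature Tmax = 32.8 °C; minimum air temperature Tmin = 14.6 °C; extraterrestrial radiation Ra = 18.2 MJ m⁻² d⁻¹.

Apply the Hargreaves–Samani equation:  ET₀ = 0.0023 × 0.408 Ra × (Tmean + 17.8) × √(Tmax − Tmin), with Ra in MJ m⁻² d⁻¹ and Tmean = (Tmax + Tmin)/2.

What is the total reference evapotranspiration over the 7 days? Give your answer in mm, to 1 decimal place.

21.2 mm

Tmean = (32.8 + 14.6)/2 = 23.70 °C
0.408 Ra = 0.408 × 18.2 = 7.4256 mm/d equivalent
ET₀ = 0.0023 × 7.4256 × (23.70 + 17.8) × √18.2 = 0.0023 × 7.4256 × 41.50 × 4.2661 = 3.0237 mm/d
Over 7 days: 3.0237 × 7 = 21.166 mm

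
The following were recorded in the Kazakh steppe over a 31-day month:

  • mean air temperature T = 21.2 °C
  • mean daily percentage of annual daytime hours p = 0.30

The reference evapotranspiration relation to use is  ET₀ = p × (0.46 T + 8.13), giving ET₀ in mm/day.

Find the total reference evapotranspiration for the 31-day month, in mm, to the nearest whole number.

ET₀ = 0.30 × (0.46 × 21.2 + 8.13) = 0.30 × 17.882 = 5.3646 mm/d
Monthly total = 5.3646 × 31 = 166.303 mm

166 mm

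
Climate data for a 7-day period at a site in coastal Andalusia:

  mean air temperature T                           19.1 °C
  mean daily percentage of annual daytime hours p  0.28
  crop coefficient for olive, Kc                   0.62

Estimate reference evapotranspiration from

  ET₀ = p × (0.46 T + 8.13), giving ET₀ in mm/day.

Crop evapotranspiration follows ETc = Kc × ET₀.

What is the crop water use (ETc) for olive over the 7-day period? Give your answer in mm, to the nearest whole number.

ET₀ = 0.28 × (0.46 × 19.1 + 8.13) = 0.28 × 16.916 = 4.7365 mm/d
ETc = Kc × ET₀ = 0.62 × 4.7365 = 2.9366 mm/d
Over 7 days: 2.9366 × 7 = 20.556 mm

21 mm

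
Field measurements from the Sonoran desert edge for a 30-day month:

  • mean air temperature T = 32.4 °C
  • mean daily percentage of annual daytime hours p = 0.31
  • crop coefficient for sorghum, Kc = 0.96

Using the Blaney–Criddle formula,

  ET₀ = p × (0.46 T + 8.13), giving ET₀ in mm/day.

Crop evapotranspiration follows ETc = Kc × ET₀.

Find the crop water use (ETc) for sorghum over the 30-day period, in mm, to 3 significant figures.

206 mm

ET₀ = 0.31 × (0.46 × 32.4 + 8.13) = 0.31 × 23.034 = 7.1405 mm/d
ETc = Kc × ET₀ = 0.96 × 7.1405 = 6.8549 mm/d
Over 30 days: 6.8549 × 30 = 205.647 mm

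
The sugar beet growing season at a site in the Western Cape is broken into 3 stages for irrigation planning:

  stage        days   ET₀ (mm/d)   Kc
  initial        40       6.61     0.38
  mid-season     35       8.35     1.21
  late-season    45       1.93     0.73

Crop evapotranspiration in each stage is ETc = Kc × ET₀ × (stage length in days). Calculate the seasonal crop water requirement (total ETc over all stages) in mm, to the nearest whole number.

517 mm

initial: 0.38 × 6.61 × 40 = 100.47 mm
mid-season: 1.21 × 8.35 × 35 = 353.62 mm
late-season: 0.73 × 1.93 × 45 = 63.40 mm
Seasonal total = 517.49 mm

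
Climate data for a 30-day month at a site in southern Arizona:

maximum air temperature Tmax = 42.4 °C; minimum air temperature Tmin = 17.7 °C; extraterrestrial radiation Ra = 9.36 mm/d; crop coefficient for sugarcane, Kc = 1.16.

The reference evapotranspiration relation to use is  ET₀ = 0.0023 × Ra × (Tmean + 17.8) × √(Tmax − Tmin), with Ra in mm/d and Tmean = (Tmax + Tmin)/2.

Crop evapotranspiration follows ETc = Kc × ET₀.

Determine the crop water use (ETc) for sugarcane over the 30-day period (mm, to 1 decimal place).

178.2 mm

Tmean = (42.4 + 17.7)/2 = 30.05 °C
ET₀ = 0.0023 × 9.36 × (30.05 + 17.8) × √24.7 = 0.0023 × 9.36 × 47.85 × 4.9699 = 5.1196 mm/d
ETc = Kc × ET₀ = 1.16 × 5.1196 = 5.9387 mm/d
Over 30 days: 5.9387 × 30 = 178.161 mm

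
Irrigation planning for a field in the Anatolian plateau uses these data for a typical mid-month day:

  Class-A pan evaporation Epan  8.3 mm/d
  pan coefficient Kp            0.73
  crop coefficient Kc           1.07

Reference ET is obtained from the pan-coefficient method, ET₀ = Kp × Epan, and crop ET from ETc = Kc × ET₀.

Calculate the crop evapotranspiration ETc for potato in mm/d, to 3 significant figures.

6.48 mm/d

ET₀ = 0.73 × 8.3 = 6.0590 mm/d
ETc = Kc × ET₀ = 1.07 × 6.0590 = 6.4831 mm/d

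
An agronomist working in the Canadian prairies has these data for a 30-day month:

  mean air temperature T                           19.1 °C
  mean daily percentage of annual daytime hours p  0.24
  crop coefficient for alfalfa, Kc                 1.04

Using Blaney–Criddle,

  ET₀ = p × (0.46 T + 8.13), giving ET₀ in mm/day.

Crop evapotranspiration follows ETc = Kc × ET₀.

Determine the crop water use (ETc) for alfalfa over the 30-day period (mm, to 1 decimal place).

ET₀ = 0.24 × (0.46 × 19.1 + 8.13) = 0.24 × 16.916 = 4.0598 mm/d
ETc = Kc × ET₀ = 1.04 × 4.0598 = 4.2222 mm/d
Over 30 days: 4.2222 × 30 = 126.666 mm

126.7 mm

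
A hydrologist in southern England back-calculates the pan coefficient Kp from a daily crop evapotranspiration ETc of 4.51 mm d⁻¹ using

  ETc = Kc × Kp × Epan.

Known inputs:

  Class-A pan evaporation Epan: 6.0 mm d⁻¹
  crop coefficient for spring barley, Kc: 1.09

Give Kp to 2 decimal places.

ETc = Kc × Kp × Epan  ⇒  Kp = ETc / (Kc × Epan)
Kp = 4.51 / (1.09 × 6.0) = 4.51 / 6.540 = 0.6896

0.69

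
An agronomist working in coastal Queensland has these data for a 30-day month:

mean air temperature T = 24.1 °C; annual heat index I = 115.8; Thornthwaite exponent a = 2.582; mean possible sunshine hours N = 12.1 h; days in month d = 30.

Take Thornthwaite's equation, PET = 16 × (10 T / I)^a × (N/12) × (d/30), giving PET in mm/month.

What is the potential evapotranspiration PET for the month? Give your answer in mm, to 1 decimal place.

10T/I = 10 × 24.1 / 115.8 = 2.0812
(10T/I)^a = 2.0812^2.582 = 6.6357
Uncorrected PET = 16 × 6.6357 = 106.171 mm
Correction = (N/12)(d/30) = (12.1/12)(30/30) = 1.0083
PET = 106.171 × 1.0083 = 107.052 mm/month

107.1 mm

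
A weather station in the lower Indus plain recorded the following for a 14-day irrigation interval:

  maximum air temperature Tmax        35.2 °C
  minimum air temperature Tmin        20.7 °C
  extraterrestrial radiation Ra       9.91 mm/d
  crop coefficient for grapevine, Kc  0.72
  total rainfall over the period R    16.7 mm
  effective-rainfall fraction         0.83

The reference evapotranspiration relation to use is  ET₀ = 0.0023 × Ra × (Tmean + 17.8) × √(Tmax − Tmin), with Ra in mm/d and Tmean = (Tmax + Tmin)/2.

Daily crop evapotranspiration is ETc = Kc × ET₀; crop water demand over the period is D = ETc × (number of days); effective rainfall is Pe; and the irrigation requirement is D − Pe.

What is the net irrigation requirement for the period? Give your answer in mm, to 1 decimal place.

26.2 mm

Tmean = (35.2 + 20.7)/2 = 27.95 °C
ET₀ = 0.0023 × 9.91 × (27.95 + 17.8) × √14.5 = 0.0023 × 9.91 × 45.75 × 3.8079 = 3.9708 mm/d
ETc = Kc × ET₀ = 0.72 × 3.9708 = 2.8590 mm/d
Crop demand D = ETc × 14 d = 2.8590 × 14 = 40.026 mm
Pe = 0.83 × 16.7 = 13.861 mm
D − Pe = 40.026 − 13.861 = 26.165 mm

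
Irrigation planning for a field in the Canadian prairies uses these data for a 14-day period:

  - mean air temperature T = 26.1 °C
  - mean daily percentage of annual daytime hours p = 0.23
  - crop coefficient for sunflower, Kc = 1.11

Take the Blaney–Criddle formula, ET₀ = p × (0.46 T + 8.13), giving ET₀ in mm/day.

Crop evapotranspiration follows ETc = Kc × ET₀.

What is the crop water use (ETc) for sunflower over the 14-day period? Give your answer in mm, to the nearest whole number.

ET₀ = 0.23 × (0.46 × 26.1 + 8.13) = 0.23 × 20.136 = 4.6313 mm/d
ETc = Kc × ET₀ = 1.11 × 4.6313 = 5.1407 mm/d
Over 14 days: 5.1407 × 14 = 71.970 mm

72 mm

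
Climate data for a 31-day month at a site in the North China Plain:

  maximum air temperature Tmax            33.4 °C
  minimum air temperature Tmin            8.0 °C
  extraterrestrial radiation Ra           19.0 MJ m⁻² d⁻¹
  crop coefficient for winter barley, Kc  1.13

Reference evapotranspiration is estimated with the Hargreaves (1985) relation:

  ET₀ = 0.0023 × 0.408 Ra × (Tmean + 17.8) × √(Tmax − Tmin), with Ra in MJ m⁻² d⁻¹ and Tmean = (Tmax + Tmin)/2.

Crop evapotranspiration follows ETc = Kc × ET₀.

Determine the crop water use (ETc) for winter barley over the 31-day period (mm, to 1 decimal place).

121.2 mm

Tmean = (33.4 + 8.0)/2 = 20.70 °C
0.408 Ra = 0.408 × 19.0 = 7.7520 mm/d equivalent
ET₀ = 0.0023 × 7.7520 × (20.70 + 17.8) × √25.4 = 0.0023 × 7.7520 × 38.50 × 5.0398 = 3.4595 mm/d
ETc = Kc × ET₀ = 1.13 × 3.4595 = 3.9092 mm/d
Over 31 days: 3.9092 × 31 = 121.185 mm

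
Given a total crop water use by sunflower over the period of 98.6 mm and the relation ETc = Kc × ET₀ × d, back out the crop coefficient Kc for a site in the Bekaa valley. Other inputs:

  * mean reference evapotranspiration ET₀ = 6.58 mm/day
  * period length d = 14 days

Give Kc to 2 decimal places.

ETc = Kc × ET₀ × d  ⇒  Kc = ETc / (ET₀ × d)
Kc = 98.6 / (6.58 × 14) = 98.6 / 92.12 = 1.0703

1.07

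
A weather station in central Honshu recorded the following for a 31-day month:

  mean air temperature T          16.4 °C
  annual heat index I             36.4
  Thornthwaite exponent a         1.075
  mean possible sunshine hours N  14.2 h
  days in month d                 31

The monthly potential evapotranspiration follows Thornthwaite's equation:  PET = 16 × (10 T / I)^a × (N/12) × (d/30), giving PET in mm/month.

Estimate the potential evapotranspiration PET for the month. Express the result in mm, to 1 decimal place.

98.7 mm

10T/I = 10 × 16.4 / 36.4 = 4.5055
(10T/I)^a = 4.5055^1.075 = 5.0440
Uncorrected PET = 16 × 5.0440 = 80.704 mm
Correction = (N/12)(d/30) = (14.2/12)(31/30) = 1.2228
PET = 80.704 × 1.2228 = 98.685 mm/month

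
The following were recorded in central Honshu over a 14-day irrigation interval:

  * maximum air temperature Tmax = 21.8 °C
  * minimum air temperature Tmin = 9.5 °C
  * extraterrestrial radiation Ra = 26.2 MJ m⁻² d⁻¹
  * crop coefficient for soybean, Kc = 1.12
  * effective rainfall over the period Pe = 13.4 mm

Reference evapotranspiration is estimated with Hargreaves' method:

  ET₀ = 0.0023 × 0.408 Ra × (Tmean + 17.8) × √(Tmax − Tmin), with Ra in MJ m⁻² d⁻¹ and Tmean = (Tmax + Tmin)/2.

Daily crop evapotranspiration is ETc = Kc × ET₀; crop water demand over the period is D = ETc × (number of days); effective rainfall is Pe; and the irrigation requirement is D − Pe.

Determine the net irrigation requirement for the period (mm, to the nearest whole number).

Tmean = (21.8 + 9.5)/2 = 15.65 °C
0.408 Ra = 0.408 × 26.2 = 10.6896 mm/d equivalent
ET₀ = 0.0023 × 10.6896 × (15.65 + 17.8) × √12.3 = 0.0023 × 10.6896 × 33.45 × 3.5071 = 2.8843 mm/d
ETc = Kc × ET₀ = 1.12 × 2.8843 = 3.2304 mm/d
Crop demand D = ETc × 14 d = 3.2304 × 14 = 45.226 mm
D − Pe = 45.226 − 13.4 = 31.826 mm

32 mm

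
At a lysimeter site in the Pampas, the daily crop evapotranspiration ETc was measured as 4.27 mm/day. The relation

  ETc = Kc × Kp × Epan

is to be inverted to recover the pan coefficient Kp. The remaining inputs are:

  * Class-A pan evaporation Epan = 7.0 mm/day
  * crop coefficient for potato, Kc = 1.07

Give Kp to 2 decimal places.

ETc = Kc × Kp × Epan  ⇒  Kp = ETc / (Kc × Epan)
Kp = 4.27 / (1.07 × 7.0) = 4.27 / 7.490 = 0.5701

0.57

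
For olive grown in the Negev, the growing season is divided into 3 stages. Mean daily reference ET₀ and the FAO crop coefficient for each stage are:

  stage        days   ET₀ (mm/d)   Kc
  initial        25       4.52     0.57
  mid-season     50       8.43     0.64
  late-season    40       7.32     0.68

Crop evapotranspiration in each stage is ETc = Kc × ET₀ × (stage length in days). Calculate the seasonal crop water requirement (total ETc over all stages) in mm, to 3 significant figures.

533 mm

initial: 0.57 × 4.52 × 25 = 64.41 mm
mid-season: 0.64 × 8.43 × 50 = 269.76 mm
late-season: 0.68 × 7.32 × 40 = 199.10 mm
Seasonal total = 533.27 mm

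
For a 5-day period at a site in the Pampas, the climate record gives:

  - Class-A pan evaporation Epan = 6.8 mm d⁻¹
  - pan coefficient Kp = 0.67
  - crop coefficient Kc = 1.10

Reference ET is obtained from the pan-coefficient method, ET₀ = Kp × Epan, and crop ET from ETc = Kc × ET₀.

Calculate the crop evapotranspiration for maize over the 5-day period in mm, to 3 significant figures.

ET₀ = 0.67 × 6.8 = 4.5560 mm/d
ETc = Kc × ET₀ = 1.10 × 4.5560 = 5.0116 mm/d
Over 5 days: 5.0116 × 5 = 25.058 mm

25.1 mm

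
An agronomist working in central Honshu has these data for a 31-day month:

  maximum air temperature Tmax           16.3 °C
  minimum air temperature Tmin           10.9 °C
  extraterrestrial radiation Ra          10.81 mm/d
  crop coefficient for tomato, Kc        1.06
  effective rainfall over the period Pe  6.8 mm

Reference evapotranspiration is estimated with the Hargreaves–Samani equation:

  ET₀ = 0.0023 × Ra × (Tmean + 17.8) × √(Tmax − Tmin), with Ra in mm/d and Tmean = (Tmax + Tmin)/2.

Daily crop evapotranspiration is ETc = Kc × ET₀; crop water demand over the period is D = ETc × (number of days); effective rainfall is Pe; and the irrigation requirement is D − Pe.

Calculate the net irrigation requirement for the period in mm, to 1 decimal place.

52.8 mm

Tmean = (16.3 + 10.9)/2 = 13.60 °C
ET₀ = 0.0023 × 10.81 × (13.60 + 17.8) × √5.4 = 0.0023 × 10.81 × 31.40 × 2.3238 = 1.8142 mm/d
ETc = Kc × ET₀ = 1.06 × 1.8142 = 1.9231 mm/d
Crop demand D = ETc × 31 d = 1.9231 × 31 = 59.616 mm
D − Pe = 59.616 − 6.8 = 52.816 mm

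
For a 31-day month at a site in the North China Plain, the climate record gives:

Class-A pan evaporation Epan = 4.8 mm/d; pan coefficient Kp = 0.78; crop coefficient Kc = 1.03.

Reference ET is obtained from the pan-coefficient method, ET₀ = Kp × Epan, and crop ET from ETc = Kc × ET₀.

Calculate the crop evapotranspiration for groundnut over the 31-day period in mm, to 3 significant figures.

120 mm

ET₀ = 0.78 × 4.8 = 3.7440 mm/d
ETc = Kc × ET₀ = 1.03 × 3.7440 = 3.8563 mm/d
Over 31 days: 3.8563 × 31 = 119.545 mm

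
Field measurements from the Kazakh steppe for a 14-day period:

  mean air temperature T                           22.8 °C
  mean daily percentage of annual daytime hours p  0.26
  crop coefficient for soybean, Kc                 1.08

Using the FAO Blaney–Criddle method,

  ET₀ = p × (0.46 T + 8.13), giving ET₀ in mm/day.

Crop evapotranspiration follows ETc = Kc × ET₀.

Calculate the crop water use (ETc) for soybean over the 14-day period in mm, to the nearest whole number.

ET₀ = 0.26 × (0.46 × 22.8 + 8.13) = 0.26 × 18.618 = 4.8407 mm/d
ETc = Kc × ET₀ = 1.08 × 4.8407 = 5.2280 mm/d
Over 14 days: 5.2280 × 14 = 73.192 mm

73 mm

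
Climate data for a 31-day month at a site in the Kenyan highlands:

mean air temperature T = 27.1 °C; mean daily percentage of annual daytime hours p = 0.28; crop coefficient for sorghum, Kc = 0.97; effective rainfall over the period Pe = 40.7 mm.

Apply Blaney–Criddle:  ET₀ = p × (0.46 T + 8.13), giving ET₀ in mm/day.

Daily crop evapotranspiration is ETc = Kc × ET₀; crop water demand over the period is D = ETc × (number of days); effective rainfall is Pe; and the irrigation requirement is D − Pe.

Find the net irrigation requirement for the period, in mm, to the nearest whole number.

ET₀ = 0.28 × (0.46 × 27.1 + 8.13) = 0.28 × 20.596 = 5.7669 mm/d
ETc = Kc × ET₀ = 0.97 × 5.7669 = 5.5939 mm/d
Crop demand D = ETc × 31 d = 5.5939 × 31 = 173.411 mm
D − Pe = 173.411 − 40.7 = 132.711 mm

133 mm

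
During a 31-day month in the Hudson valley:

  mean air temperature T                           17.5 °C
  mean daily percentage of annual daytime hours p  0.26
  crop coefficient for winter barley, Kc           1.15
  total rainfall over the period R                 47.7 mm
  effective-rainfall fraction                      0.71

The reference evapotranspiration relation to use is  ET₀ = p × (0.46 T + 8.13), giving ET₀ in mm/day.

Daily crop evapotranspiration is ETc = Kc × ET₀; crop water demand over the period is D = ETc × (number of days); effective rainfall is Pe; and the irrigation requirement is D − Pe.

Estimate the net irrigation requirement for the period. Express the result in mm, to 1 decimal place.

ET₀ = 0.26 × (0.46 × 17.5 + 8.13) = 0.26 × 16.180 = 4.2068 mm/d
ETc = Kc × ET₀ = 1.15 × 4.2068 = 4.8378 mm/d
Crop demand D = ETc × 31 d = 4.8378 × 31 = 149.972 mm
Pe = 0.71 × 47.7 = 33.867 mm
D − Pe = 149.972 − 33.867 = 116.105 mm

116.1 mm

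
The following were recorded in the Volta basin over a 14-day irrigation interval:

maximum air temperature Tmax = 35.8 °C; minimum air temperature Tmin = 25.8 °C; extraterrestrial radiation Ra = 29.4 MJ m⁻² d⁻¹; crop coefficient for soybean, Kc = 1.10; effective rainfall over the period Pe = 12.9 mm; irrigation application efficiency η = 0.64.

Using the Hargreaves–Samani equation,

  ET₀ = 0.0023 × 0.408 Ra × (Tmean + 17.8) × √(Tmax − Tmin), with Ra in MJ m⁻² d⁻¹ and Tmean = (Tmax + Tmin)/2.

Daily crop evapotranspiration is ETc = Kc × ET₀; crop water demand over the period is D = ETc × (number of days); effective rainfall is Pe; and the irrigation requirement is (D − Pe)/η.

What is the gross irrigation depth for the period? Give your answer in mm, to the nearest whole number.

82 mm

Tmean = (35.8 + 25.8)/2 = 30.80 °C
0.408 Ra = 0.408 × 29.4 = 11.9952 mm/d equivalent
ET₀ = 0.0023 × 11.9952 × (30.80 + 17.8) × √10.0 = 0.0023 × 11.9952 × 48.60 × 3.1623 = 4.2401 mm/d
ETc = Kc × ET₀ = 1.10 × 4.2401 = 4.6641 mm/d
Crop demand D = ETc × 14 d = 4.6641 × 14 = 65.297 mm
D − Pe = 65.297 − 12.9 = 52.397 mm
Gross irrigation = 52.397 / 0.64 = 81.870 mm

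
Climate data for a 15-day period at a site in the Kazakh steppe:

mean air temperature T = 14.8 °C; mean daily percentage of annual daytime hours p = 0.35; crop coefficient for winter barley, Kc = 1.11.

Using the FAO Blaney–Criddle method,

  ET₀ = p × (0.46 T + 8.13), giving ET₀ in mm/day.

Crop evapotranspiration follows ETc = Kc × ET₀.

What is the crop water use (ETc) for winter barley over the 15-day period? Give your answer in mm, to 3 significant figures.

ET₀ = 0.35 × (0.46 × 14.8 + 8.13) = 0.35 × 14.938 = 5.2283 mm/d
ETc = Kc × ET₀ = 1.11 × 5.2283 = 5.8034 mm/d
Over 15 days: 5.8034 × 15 = 87.051 mm

87.1 mm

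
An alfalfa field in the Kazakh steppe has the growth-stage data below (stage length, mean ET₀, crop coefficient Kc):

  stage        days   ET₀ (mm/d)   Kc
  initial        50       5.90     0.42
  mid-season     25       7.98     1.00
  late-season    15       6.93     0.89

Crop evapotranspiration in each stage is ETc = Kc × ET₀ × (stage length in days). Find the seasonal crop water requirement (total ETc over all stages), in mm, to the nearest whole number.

initial: 0.42 × 5.90 × 50 = 123.90 mm
mid-season: 1.00 × 7.98 × 25 = 199.50 mm
late-season: 0.89 × 6.93 × 15 = 92.52 mm
Seasonal total = 415.92 mm

416 mm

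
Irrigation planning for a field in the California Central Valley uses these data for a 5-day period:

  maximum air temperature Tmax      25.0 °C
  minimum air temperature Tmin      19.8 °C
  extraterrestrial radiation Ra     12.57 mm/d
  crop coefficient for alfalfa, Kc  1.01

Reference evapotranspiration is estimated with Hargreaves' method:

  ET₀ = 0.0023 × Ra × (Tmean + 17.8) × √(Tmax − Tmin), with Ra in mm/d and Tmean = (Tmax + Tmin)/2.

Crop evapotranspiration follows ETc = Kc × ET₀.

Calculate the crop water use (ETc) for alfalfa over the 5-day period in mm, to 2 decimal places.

Tmean = (25.0 + 19.8)/2 = 22.40 °C
ET₀ = 0.0023 × 12.57 × (22.40 + 17.8) × √5.2 = 0.0023 × 12.57 × 40.20 × 2.2804 = 2.6503 mm/d
ETc = Kc × ET₀ = 1.01 × 2.6503 = 2.6768 mm/d
Over 5 days: 2.6768 × 5 = 13.384 mm

13.38 mm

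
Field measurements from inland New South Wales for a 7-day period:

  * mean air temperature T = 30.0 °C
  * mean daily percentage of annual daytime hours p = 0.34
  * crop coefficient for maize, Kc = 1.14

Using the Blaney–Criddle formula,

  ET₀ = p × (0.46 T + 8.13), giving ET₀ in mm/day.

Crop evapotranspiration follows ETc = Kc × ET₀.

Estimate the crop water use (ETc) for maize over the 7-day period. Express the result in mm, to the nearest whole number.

60 mm

ET₀ = 0.34 × (0.46 × 30.0 + 8.13) = 0.34 × 21.930 = 7.4562 mm/d
ETc = Kc × ET₀ = 1.14 × 7.4562 = 8.5001 mm/d
Over 7 days: 8.5001 × 7 = 59.501 mm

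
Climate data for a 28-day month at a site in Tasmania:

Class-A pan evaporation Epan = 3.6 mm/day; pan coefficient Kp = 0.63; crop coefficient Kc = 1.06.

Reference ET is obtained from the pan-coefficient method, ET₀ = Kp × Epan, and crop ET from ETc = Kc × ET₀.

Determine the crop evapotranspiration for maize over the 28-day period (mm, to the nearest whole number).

67 mm

ET₀ = 0.63 × 3.6 = 2.2680 mm/d
ETc = Kc × ET₀ = 1.06 × 2.2680 = 2.4041 mm/d
Over 28 days: 2.4041 × 28 = 67.315 mm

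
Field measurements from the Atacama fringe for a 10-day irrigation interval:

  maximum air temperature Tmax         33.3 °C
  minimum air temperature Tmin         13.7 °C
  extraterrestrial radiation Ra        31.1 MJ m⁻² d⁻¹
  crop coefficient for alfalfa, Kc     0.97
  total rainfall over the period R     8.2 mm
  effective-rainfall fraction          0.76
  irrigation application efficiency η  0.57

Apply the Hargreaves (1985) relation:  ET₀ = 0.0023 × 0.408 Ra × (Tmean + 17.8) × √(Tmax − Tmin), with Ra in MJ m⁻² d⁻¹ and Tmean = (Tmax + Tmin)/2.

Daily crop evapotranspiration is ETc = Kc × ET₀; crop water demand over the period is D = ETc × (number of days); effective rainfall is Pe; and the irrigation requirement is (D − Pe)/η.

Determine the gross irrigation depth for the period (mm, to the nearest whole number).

80 mm

Tmean = (33.3 + 13.7)/2 = 23.50 °C
0.408 Ra = 0.408 × 31.1 = 12.6888 mm/d equivalent
ET₀ = 0.0023 × 12.6888 × (23.50 + 17.8) × √19.6 = 0.0023 × 12.6888 × 41.30 × 4.4272 = 5.3361 mm/d
ETc = Kc × ET₀ = 0.97 × 5.3361 = 5.1760 mm/d
Crop demand D = ETc × 10 d = 5.1760 × 10 = 51.760 mm
Pe = 0.76 × 8.2 = 6.232 mm
D − Pe = 51.760 − 6.232 = 45.528 mm
Gross irrigation = 45.528 / 0.57 = 79.874 mm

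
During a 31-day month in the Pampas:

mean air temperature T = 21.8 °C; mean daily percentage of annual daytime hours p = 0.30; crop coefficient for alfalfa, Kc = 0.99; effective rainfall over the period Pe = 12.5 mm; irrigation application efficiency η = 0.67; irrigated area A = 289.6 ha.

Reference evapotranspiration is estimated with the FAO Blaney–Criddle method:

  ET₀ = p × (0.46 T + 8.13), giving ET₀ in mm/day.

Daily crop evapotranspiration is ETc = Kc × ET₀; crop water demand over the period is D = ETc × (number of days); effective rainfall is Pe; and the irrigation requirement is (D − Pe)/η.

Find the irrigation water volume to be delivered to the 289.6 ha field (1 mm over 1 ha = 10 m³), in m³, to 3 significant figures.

669000 m³

ET₀ = 0.30 × (0.46 × 21.8 + 8.13) = 0.30 × 18.158 = 5.4474 mm/d
ETc = Kc × ET₀ = 0.99 × 5.4474 = 5.3929 mm/d
Crop demand D = ETc × 31 d = 5.3929 × 31 = 167.180 mm
D − Pe = 167.180 − 12.5 = 154.680 mm
Gross irrigation = 154.680 / 0.67 = 230.866 mm
Volume = 230.866 mm × 289.6 ha × 10 = 668587.9 m³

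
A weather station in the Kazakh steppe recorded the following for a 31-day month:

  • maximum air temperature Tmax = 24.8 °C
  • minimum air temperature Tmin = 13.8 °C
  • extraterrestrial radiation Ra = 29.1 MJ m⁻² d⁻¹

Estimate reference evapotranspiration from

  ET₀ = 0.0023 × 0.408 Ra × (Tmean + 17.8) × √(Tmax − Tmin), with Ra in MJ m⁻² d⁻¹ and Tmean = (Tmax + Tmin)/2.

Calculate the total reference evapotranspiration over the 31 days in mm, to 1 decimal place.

Tmean = (24.8 + 13.8)/2 = 19.30 °C
0.408 Ra = 0.408 × 29.1 = 11.8728 mm/d equivalent
ET₀ = 0.0023 × 11.8728 × (19.30 + 17.8) × √11.0 = 0.0023 × 11.8728 × 37.10 × 3.3166 = 3.3601 mm/d
Over 31 days: 3.3601 × 31 = 104.163 mm

104.2 mm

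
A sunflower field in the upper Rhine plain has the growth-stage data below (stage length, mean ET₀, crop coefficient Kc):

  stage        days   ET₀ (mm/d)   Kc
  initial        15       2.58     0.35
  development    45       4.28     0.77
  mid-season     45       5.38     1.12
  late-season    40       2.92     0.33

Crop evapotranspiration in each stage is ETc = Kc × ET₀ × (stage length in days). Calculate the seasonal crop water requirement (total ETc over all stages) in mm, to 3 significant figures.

472 mm

initial: 0.35 × 2.58 × 15 = 13.55 mm
development: 0.77 × 4.28 × 45 = 148.30 mm
mid-season: 1.12 × 5.38 × 45 = 271.15 mm
late-season: 0.33 × 2.92 × 40 = 38.54 mm
Seasonal total = 471.54 mm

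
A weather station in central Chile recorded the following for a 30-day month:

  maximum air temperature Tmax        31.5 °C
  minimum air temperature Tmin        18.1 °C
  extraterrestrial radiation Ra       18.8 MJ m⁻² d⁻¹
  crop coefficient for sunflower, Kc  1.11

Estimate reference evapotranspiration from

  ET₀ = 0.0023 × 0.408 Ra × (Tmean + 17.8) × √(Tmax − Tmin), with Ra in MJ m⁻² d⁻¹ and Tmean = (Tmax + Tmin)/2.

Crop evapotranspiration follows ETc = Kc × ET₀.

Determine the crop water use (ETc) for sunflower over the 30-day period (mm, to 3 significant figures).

91.6 mm

Tmean = (31.5 + 18.1)/2 = 24.80 °C
0.408 Ra = 0.408 × 18.8 = 7.6704 mm/d equivalent
ET₀ = 0.0023 × 7.6704 × (24.80 + 17.8) × √13.4 = 0.0023 × 7.6704 × 42.60 × 3.6606 = 2.7511 mm/d
ETc = Kc × ET₀ = 1.11 × 2.7511 = 3.0537 mm/d
Over 30 days: 3.0537 × 30 = 91.611 mm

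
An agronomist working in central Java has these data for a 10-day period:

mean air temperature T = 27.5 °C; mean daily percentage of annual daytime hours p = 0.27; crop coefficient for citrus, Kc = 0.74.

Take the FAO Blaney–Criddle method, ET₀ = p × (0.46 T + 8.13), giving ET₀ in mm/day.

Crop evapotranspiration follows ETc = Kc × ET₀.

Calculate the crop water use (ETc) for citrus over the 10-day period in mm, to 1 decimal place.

ET₀ = 0.27 × (0.46 × 27.5 + 8.13) = 0.27 × 20.780 = 5.6106 mm/d
ETc = Kc × ET₀ = 0.74 × 5.6106 = 4.1518 mm/d
Over 10 days: 4.1518 × 10 = 41.518 mm

41.5 mm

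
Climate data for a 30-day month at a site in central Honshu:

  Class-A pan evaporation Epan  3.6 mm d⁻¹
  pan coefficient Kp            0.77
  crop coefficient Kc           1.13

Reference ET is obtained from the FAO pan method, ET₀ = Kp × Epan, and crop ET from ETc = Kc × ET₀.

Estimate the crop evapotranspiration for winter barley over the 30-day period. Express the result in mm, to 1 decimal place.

94.0 mm

ET₀ = 0.77 × 3.6 = 2.7720 mm/d
ETc = Kc × ET₀ = 1.13 × 2.7720 = 3.1324 mm/d
Over 30 days: 3.1324 × 30 = 93.972 mm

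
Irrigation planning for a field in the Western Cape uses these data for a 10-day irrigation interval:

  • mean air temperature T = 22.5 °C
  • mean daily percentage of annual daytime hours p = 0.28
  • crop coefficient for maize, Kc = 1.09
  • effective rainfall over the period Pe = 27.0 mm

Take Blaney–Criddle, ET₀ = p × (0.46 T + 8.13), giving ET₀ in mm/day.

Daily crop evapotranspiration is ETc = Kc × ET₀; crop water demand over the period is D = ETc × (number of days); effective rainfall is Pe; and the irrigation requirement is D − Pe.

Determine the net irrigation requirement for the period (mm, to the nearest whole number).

ET₀ = 0.28 × (0.46 × 22.5 + 8.13) = 0.28 × 18.480 = 5.1744 mm/d
ETc = Kc × ET₀ = 1.09 × 5.1744 = 5.6401 mm/d
Crop demand D = ETc × 10 d = 5.6401 × 10 = 56.401 mm
D − Pe = 56.401 − 27.0 = 29.401 mm

29 mm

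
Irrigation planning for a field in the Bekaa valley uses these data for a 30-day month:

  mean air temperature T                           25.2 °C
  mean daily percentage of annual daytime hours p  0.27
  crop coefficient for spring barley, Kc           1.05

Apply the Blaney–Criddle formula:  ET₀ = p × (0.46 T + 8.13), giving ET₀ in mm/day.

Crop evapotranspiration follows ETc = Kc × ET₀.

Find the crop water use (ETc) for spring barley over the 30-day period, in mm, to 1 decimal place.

167.7 mm

ET₀ = 0.27 × (0.46 × 25.2 + 8.13) = 0.27 × 19.722 = 5.3249 mm/d
ETc = Kc × ET₀ = 1.05 × 5.3249 = 5.5911 mm/d
Over 30 days: 5.5911 × 30 = 167.733 mm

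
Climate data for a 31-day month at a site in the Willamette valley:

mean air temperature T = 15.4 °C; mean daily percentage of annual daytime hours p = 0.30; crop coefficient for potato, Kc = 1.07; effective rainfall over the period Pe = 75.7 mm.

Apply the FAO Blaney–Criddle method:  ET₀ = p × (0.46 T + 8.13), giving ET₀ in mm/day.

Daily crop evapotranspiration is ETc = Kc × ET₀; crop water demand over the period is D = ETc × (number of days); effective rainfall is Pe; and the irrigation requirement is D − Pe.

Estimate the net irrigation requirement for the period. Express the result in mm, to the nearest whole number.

76 mm

ET₀ = 0.30 × (0.46 × 15.4 + 8.13) = 0.30 × 15.214 = 4.5642 mm/d
ETc = Kc × ET₀ = 1.07 × 4.5642 = 4.8837 mm/d
Crop demand D = ETc × 31 d = 4.8837 × 31 = 151.395 mm
D − Pe = 151.395 − 75.7 = 75.695 mm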